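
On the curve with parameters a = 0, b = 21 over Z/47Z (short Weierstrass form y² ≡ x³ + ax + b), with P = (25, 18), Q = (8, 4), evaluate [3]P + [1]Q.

(35, 19)

First 3P:
Repeated addition: build up to 3P.
2P: tangent at (25, 18): λ = (3·25² + 0)/(2·18) ≡ 42/36. 36⁻¹ ≡ 17 (mod 47) since 36·17 = 612 ≡ 1, so λ ≡ 42·17 ≡ 9.
  x = λ² - 25 - 25 = 81 - 50 ≡ 31; y = λ·(25 - 31) - 18 ≡ 22. → (31, 22)
3P: (31, 22) + (25, 18). λ = (18 - 22)/(25 - 31) ≡ 43/41 mod 47. 41⁻¹ ≡ 39 (mod 47), so λ ≡ 32.
  x = λ² - 31 - 25 = 1024 - 56 ≡ 28; y = λ·(31 - 28) - 22 ≡ 27. → (28, 27)
3P = (28, 27).
Finally 3P + Q:
(28, 27) + (8, 4). λ = (4 - 27)/(8 - 28) ≡ 24/27 mod 47. 27⁻¹ ≡ 7 (mod 47) since 27·7 = 189 ≡ 1, so λ ≡ 27.
  x = λ² - 28 - 8 = 729 - 36 ≡ 35; y = λ·(28 - 35) - 27 ≡ 19. → (35, 19)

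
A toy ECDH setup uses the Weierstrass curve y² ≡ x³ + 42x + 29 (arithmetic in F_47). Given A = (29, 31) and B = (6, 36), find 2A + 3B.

(17, 43)

First 2A:
Repeated addition: build up to 2A.
2A: tangent at (29, 31): λ = (3·29² + 42)/(2·31) ≡ 27/15. 15⁻¹ ≡ 22 (mod 47), so λ ≡ 27·22 ≡ 30.
  x = λ² - 29 - 29 = 900 - 58 ≡ 43; y = λ·(29 - 43) - 31 ≡ 19. → (43, 19)
2A = (43, 19).
Next 3B:
Repeated addition: build up to 3B.
2B: tangent at (6, 36): λ = (3·6² + 42)/(2·36) ≡ 9/25. 25⁻¹ ≡ 32 (mod 47) since 25·32 = 800 ≡ 1, so λ ≡ 9·32 ≡ 6.
  x = λ² - 6 - 6 = 36 - 12 ≡ 24; y = λ·(6 - 24) - 36 ≡ 44. → (24, 44)
3B: (24, 44) + (6, 36). λ = (36 - 44)/(6 - 24) ≡ 39/29 mod 47. 29⁻¹ ≡ 13 (mod 47), so λ ≡ 37.
  x = λ² - 24 - 6 = 1369 - 30 ≡ 23; y = λ·(24 - 23) - 44 ≡ 40. → (23, 40)
3B = (23, 40).
Finally 2A + 3B:
(43, 19) + (23, 40). λ = (40 - 19)/(23 - 43) ≡ 21/27 mod 47. 27⁻¹ ≡ 7 (mod 47), so λ ≡ 6.
  x = λ² - 43 - 23 = 36 - 66 ≡ 17; y = λ·(43 - 17) - 19 ≡ 43. → (17, 43)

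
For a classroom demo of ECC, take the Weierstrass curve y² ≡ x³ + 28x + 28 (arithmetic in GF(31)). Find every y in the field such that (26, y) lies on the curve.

x³ + 28x + 28 = 18332 ≡ 11 (mod 31).
11 is a non-residue mod 31; no y exists.

none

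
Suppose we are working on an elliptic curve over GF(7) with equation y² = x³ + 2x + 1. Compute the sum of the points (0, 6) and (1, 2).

(1, 5)

(0, 6) + (1, 2). λ = (2 - 6)/(1 - 0) ≡ 3/1 mod 7. 1⁻¹ ≡ 1 (mod 7) since 1·1 = 1 ≡ 1, so λ ≡ 3.
  x = λ² - 0 - 1 = 9 - 1 ≡ 1; y = λ·(0 - 1) - 6 ≡ 5. → (1, 5)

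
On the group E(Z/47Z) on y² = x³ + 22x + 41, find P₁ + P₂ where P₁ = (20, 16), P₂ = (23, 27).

(20, 16) + (23, 27). λ = (27 - 16)/(23 - 20) ≡ 11/3 mod 47. 3⁻¹ ≡ 16 (mod 47), so λ ≡ 35.
  x = λ² - 20 - 23 = 1225 - 43 ≡ 7; y = λ·(20 - 7) - 16 ≡ 16. → (7, 16)

(7, 16)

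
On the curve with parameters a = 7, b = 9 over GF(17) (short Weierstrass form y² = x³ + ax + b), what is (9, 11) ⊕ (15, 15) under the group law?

(1, 0)

(9, 11) + (15, 15). λ = (15 - 11)/(15 - 9) ≡ 4/6 mod 17. 6⁻¹ ≡ 3 (mod 17), so λ ≡ 12.
  x = λ² - 9 - 15 = 144 - 24 ≡ 1; y = λ·(9 - 1) - 11 ≡ 0. → (1, 0)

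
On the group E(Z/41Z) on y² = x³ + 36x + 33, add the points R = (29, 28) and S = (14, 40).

(38, 12)

(29, 28) + (14, 40). λ = (40 - 28)/(14 - 29) ≡ 12/26 mod 41. 26⁻¹ ≡ 30 (mod 41), so λ ≡ 32.
  x = λ² - 29 - 14 = 1024 - 43 ≡ 38; y = λ·(29 - 38) - 28 ≡ 12. → (38, 12)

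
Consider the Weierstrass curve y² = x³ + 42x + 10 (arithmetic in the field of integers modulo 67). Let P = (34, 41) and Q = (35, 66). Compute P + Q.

(20, 41)

(34, 41) + (35, 66). λ = (66 - 41)/(35 - 34) ≡ 25/1 mod 67. 1⁻¹ ≡ 1 (mod 67), so λ ≡ 25.
  x = λ² - 34 - 35 = 625 - 69 ≡ 20; y = λ·(34 - 20) - 41 ≡ 41. → (20, 41)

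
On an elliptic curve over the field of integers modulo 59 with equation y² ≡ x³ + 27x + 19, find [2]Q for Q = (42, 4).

tangent at (42, 4): λ = (3·42² + 27)/(2·4) ≡ 9/8. 8⁻¹ ≡ 37 (mod 59) since 8·37 = 296 ≡ 1, so λ ≡ 9·37 ≡ 38.
  x = λ² - 42 - 42 = 1444 - 84 ≡ 3; y = λ·(42 - 3) - 4 ≡ 3. → (3, 3)

(3, 3)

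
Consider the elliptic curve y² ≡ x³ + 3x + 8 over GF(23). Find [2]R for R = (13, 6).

(15, 1)

tangent at (13, 6): λ = (3·13² + 3)/(2·6) ≡ 4/12. 12⁻¹ ≡ 2 (mod 23), so λ ≡ 4·2 ≡ 8.
  x = λ² - 13 - 13 = 64 - 26 ≡ 15; y = λ·(13 - 15) - 6 ≡ 1. → (15, 1)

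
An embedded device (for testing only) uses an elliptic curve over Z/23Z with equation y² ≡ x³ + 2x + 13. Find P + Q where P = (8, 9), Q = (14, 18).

(9, 1)

(8, 9) + (14, 18). λ = (18 - 9)/(14 - 8) ≡ 9/6 mod 23. 6⁻¹ ≡ 4 (mod 23), so λ ≡ 13.
  x = λ² - 8 - 14 = 169 - 22 ≡ 9; y = λ·(8 - 9) - 9 ≡ 1. → (9, 1)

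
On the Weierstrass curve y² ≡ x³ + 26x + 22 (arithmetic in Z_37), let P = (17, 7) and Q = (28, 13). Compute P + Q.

(3, 4)

(17, 7) + (28, 13). λ = (13 - 7)/(28 - 17) ≡ 6/11 mod 37. 11⁻¹ ≡ 27 (mod 37) since 11·27 = 297 ≡ 1, so λ ≡ 14.
  x = λ² - 17 - 28 = 196 - 45 ≡ 3; y = λ·(17 - 3) - 7 ≡ 4. → (3, 4)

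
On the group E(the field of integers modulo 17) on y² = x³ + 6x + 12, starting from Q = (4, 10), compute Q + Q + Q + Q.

Double-and-add on 4 = (100)₂. Start with Q = (4, 10) for the leading 1-bit.
double: tangent at (4, 10): λ = (3·4² + 6)/(2·10) ≡ 3/3. 3⁻¹ ≡ 6 (mod 17) since 3·6 = 18 ≡ 1, so λ ≡ 3·6 ≡ 1.
  x = λ² - 4 - 4 = 1 - 8 ≡ 10; y = λ·(4 - 10) - 10 ≡ 1. → (10, 1)
double: tangent at (10, 1): λ = (3·10² + 6)/(2·1) ≡ 0/2. 2⁻¹ ≡ 9 (mod 17), so λ ≡ 0·9 ≡ 0.
  x = λ² - 10 - 10 = 0 - 20 ≡ 14; y = λ·(10 - 14) - 1 ≡ 16. → (14, 16)

(14, 16)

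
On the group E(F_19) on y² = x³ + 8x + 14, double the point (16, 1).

tangent at (16, 1): λ = (3·16² + 8)/(2·1) ≡ 16/2. 2⁻¹ ≡ 10 (mod 19), so λ ≡ 16·10 ≡ 8.
  x = λ² - 16 - 16 = 64 - 32 ≡ 13; y = λ·(16 - 13) - 1 ≡ 4. → (13, 4)

(13, 4)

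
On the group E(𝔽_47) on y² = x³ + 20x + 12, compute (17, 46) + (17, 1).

The two points share x = 17 and their y-coordinates satisfy 46 + 1 ≡ 0 (mod 47), so they are inverses. Their sum is the point at infinity.

O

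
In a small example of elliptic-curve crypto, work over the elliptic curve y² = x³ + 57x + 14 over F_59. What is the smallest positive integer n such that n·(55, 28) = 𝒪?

2P: tangent at (55, 28): λ = (3·55² + 57)/(2·28) ≡ 46/56. 56⁻¹ ≡ 39 (mod 59), so λ ≡ 46·39 ≡ 24.
  x = λ² - 55 - 55 = 576 - 110 ≡ 53; y = λ·(55 - 53) - 28 ≡ 20. → (53, 20)
3P: (53, 20) + (55, 28). λ = (28 - 20)/(55 - 53) ≡ 8/2 mod 59. 2⁻¹ ≡ 30 (mod 59), so λ ≡ 4.
  x = λ² - 53 - 55 = 16 - 108 ≡ 26; y = λ·(53 - 26) - 20 ≡ 29. → (26, 29)
4P: (26, 29) + (55, 28). λ = (28 - 29)/(55 - 26) ≡ 58/29 mod 59. 29⁻¹ ≡ 57 (mod 59), so λ ≡ 2.
  x = λ² - 26 - 55 = 4 - 81 ≡ 41; y = λ·(26 - 41) - 29 ≡ 0. → (41, 0)
5P: (41, 0) + (55, 28). λ = (28 - 0)/(55 - 41) ≡ 28/14 mod 59. 14⁻¹ ≡ 38 (mod 59) since 14·38 = 532 ≡ 1, so λ ≡ 2.
  x = λ² - 41 - 55 = 4 - 96 ≡ 26; y = λ·(41 - 26) - 0 ≡ 30. → (26, 30)
6P: (26, 30) + (55, 28). λ = (28 - 30)/(55 - 26) ≡ 57/29 mod 59. 29⁻¹ ≡ 57 (mod 59), so λ ≡ 4.
  x = λ² - 26 - 55 = 16 - 81 ≡ 53; y = λ·(26 - 53) - 30 ≡ 39. → (53, 39)
7P: (53, 39) + (55, 28). λ = (28 - 39)/(55 - 53) ≡ 48/2 mod 59. 2⁻¹ ≡ 30 (mod 59), so λ ≡ 24.
  x = λ² - 53 - 55 = 576 - 108 ≡ 55; y = λ·(53 - 55) - 39 ≡ 31. → (55, 31)
8P: (55, 31) + (55, 28): same x and y₁ ≡ -y₂, so the sum is 𝒪.
8P = 𝒪, so the order is 8.

8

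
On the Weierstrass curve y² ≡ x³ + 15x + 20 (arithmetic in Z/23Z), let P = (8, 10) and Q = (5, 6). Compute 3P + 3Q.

First 3P:
Repeated addition: build up to 3P.
2P: tangent at (8, 10): λ = (3·8² + 15)/(2·10) ≡ 0/20. 20⁻¹ ≡ 15 (mod 23) since 20·15 = 300 ≡ 1, so λ ≡ 0·15 ≡ 0.
  x = λ² - 8 - 8 = 0 - 16 ≡ 7; y = λ·(8 - 7) - 10 ≡ 13. → (7, 13)
3P: (7, 13) + (8, 10). λ = (10 - 13)/(8 - 7) ≡ 20/1 mod 23. 1⁻¹ ≡ 1 (mod 23), so λ ≡ 20.
  x = λ² - 7 - 8 = 400 - 15 ≡ 17; y = λ·(7 - 17) - 13 ≡ 17. → (17, 17)
3P = (17, 17).
Next 3Q:
Repeated addition: build up to 3Q.
2Q: tangent at (5, 6): λ = (3·5² + 15)/(2·6) ≡ 21/12. 12⁻¹ ≡ 2 (mod 23) since 12·2 = 24 ≡ 1, so λ ≡ 21·2 ≡ 19.
  x = λ² - 5 - 5 = 361 - 10 ≡ 6; y = λ·(5 - 6) - 6 ≡ 21. → (6, 21)
3Q: (6, 21) + (5, 6). λ = (6 - 21)/(5 - 6) ≡ 8/22 mod 23. 22⁻¹ ≡ 22 (mod 23), so λ ≡ 15.
  x = λ² - 6 - 5 = 225 - 11 ≡ 7; y = λ·(6 - 7) - 21 ≡ 10. → (7, 10)
3Q = (7, 10).
Finally 3P + 3Q:
(17, 17) + (7, 10). λ = (10 - 17)/(7 - 17) ≡ 16/13 mod 23. 13⁻¹ ≡ 16 (mod 23), so λ ≡ 3.
  x = λ² - 17 - 7 = 9 - 24 ≡ 8; y = λ·(17 - 8) - 17 ≡ 10. → (8, 10)

(8, 10)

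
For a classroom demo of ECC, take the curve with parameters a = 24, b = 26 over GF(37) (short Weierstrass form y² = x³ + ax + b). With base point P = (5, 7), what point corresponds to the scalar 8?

Double-and-add on 8 = (1000)₂. Start with P = (5, 7) for the leading 1-bit.
double: tangent at (5, 7): λ = (3·5² + 24)/(2·7) ≡ 25/14. 14⁻¹ ≡ 8 (mod 37), so λ ≡ 25·8 ≡ 15.
  x = λ² - 5 - 5 = 225 - 10 ≡ 30; y = λ·(5 - 30) - 7 ≡ 25. → (30, 25)
double: tangent at (30, 25): λ = (3·30² + 24)/(2·25) ≡ 23/13. 13⁻¹ ≡ 20 (mod 37) since 13·20 = 260 ≡ 1, so λ ≡ 23·20 ≡ 16.
  x = λ² - 30 - 30 = 256 - 60 ≡ 11; y = λ·(30 - 11) - 25 ≡ 20. → (11, 20)
double: tangent at (11, 20): λ = (3·11² + 24)/(2·20) ≡ 17/3. 3⁻¹ ≡ 25 (mod 37) since 3·25 = 75 ≡ 1, so λ ≡ 17·25 ≡ 18.
  x = λ² - 11 - 11 = 324 - 22 ≡ 6; y = λ·(11 - 6) - 20 ≡ 33. → (6, 33)

(6, 33)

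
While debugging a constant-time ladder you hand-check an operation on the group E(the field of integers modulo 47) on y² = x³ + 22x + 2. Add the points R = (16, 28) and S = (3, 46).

(6, 16)

(16, 28) + (3, 46). λ = (46 - 28)/(3 - 16) ≡ 18/34 mod 47. 34⁻¹ ≡ 18 (mod 47), so λ ≡ 42.
  x = λ² - 16 - 3 = 1764 - 19 ≡ 6; y = λ·(16 - 6) - 28 ≡ 16. → (6, 16)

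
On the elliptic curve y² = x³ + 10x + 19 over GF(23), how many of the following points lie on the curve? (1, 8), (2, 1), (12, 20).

(1, 8): 8² ≡ 18, rhs ≡ 7 → off.
(2, 1): 1² ≡ 1, rhs ≡ 1 → on.
(12, 20): 20² ≡ 9, rhs ≡ 4 → off.

1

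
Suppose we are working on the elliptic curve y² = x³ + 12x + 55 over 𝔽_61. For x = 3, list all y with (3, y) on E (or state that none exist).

22, 39

x³ + 12x + 55 = 118 ≡ 57 (mod 61).
Square roots of 57 mod 61: 22 and 39 (since 22² = 484 ≡ 57).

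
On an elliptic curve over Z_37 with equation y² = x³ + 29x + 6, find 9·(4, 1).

Write G = (4, 1).
Double-and-add on 9 = (1001)₂. Start with G = (4, 1) for the leading 1-bit.
double: tangent at (4, 1): λ = (3·4² + 29)/(2·1) ≡ 3/2. 2⁻¹ ≡ 19 (mod 37), so λ ≡ 3·19 ≡ 20.
  x = λ² - 4 - 4 = 400 - 8 ≡ 22; y = λ·(4 - 22) - 1 ≡ 9. → (22, 9)
double: tangent at (22, 9): λ = (3·22² + 29)/(2·9) ≡ 1/18. 18⁻¹ ≡ 35 (mod 37) since 18·35 = 630 ≡ 1, so λ ≡ 1·35 ≡ 35.
  x = λ² - 22 - 22 = 1225 - 44 ≡ 34; y = λ·(22 - 34) - 9 ≡ 15. → (34, 15)
double: tangent at (34, 15): λ = (3·34² + 29)/(2·15) ≡ 19/30. 30⁻¹ ≡ 21 (mod 37), so λ ≡ 19·21 ≡ 29.
  x = λ² - 34 - 34 = 841 - 68 ≡ 33; y = λ·(34 - 33) - 15 ≡ 14. → (33, 14)
add G: (33, 14) + (4, 1). λ = (1 - 14)/(4 - 33) ≡ 24/8 mod 37. 8⁻¹ ≡ 14 (mod 37), so λ ≡ 3.
  x = λ² - 33 - 4 = 9 - 37 ≡ 9; y = λ·(33 - 9) - 14 ≡ 21. → (9, 21)

(9, 21)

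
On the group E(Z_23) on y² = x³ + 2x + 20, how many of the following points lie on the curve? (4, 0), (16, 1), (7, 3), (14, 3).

3

(4, 0): 0² ≡ 0, rhs ≡ 0 → on.
(16, 1): 1² ≡ 1, rhs ≡ 8 → off.
(7, 3): 3² ≡ 9, rhs ≡ 9 → on.
(14, 3): 3² ≡ 9, rhs ≡ 9 → on.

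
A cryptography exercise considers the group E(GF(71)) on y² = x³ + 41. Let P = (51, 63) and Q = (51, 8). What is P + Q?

The two points share x = 51 and their y-coordinates satisfy 63 + 8 ≡ 0 (mod 71), so they are inverses. Their sum is O.

O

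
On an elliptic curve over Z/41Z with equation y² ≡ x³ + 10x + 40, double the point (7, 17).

tangent at (7, 17): λ = (3·7² + 10)/(2·17) ≡ 34/34. 34⁻¹ ≡ 35 (mod 41), so λ ≡ 34·35 ≡ 1.
  x = λ² - 7 - 7 = 1 - 14 ≡ 28; y = λ·(7 - 28) - 17 ≡ 3. → (28, 3)

(28, 3)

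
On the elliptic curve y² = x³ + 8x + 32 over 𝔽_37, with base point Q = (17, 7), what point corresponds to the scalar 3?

Repeated addition: build up to 3Q.
2Q: tangent at (17, 7): λ = (3·17² + 8)/(2·7) ≡ 24/14. 14⁻¹ ≡ 8 (mod 37) since 14·8 = 112 ≡ 1, so λ ≡ 24·8 ≡ 7.
  x = λ² - 17 - 17 = 49 - 34 ≡ 15; y = λ·(17 - 15) - 7 ≡ 7. → (15, 7)
3Q: (15, 7) + (17, 7). λ = (7 - 7)/(17 - 15) ≡ 0/2 mod 37. 2⁻¹ ≡ 19 (mod 37) since 2·19 = 38 ≡ 1, so λ ≡ 0.
  x = λ² - 15 - 17 = 0 - 32 ≡ 5; y = λ·(15 - 5) - 7 ≡ 30. → (5, 30)

(5, 30)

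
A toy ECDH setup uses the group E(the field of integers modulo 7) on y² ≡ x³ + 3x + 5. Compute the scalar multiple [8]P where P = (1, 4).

(1, 4)

Repeated addition: build up to 8P.
2P: tangent at (1, 4): λ = (3·1² + 3)/(2·4) ≡ 6/1. 1⁻¹ ≡ 1 (mod 7), so λ ≡ 6·1 ≡ 6.
  x = λ² - 1 - 1 = 36 - 2 ≡ 6; y = λ·(1 - 6) - 4 ≡ 1. → (6, 1)
3P: (6, 1) + (1, 4). λ = (4 - 1)/(1 - 6) ≡ 3/2 mod 7. 2⁻¹ ≡ 4 (mod 7) since 2·4 = 8 ≡ 1, so λ ≡ 5.
  x = λ² - 6 - 1 = 25 - 7 ≡ 4; y = λ·(6 - 4) - 1 ≡ 2. → (4, 2)
4P: (4, 2) + (1, 4). λ = (4 - 2)/(1 - 4) ≡ 2/4 mod 7. 4⁻¹ ≡ 2 (mod 7), so λ ≡ 4.
  x = λ² - 4 - 1 = 16 - 5 ≡ 4; y = λ·(4 - 4) - 2 ≡ 5. → (4, 5)
5P: (4, 5) + (1, 4). λ = (4 - 5)/(1 - 4) ≡ 6/4 mod 7. 4⁻¹ ≡ 2 (mod 7) since 4·2 = 8 ≡ 1, so λ ≡ 5.
  x = λ² - 4 - 1 = 25 - 5 ≡ 6; y = λ·(4 - 6) - 5 ≡ 6. → (6, 6)
6P: (6, 6) + (1, 4). λ = (4 - 6)/(1 - 6) ≡ 5/2 mod 7. 2⁻¹ ≡ 4 (mod 7), so λ ≡ 6.
  x = λ² - 6 - 1 = 36 - 7 ≡ 1; y = λ·(6 - 1) - 6 ≡ 3. → (1, 3)
7P: (1, 3) + (1, 4): same x and y₁ ≡ -y₂, so the sum is O.
8P: O + (1, 4) = (1, 4) (identity).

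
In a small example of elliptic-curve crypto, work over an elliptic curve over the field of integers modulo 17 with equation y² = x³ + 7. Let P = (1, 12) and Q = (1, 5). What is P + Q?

O

The two points share x = 1 and their y-coordinates satisfy 12 + 5 ≡ 0 (mod 17), so they are inverses. Their sum is O.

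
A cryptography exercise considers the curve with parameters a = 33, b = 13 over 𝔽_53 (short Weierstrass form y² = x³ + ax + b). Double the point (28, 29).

(50, 24)

tangent at (28, 29): λ = (3·28² + 33)/(2·29) ≡ 0/5. 5⁻¹ ≡ 32 (mod 53), so λ ≡ 0·32 ≡ 0.
  x = λ² - 28 - 28 = 0 - 56 ≡ 50; y = λ·(28 - 50) - 29 ≡ 24. → (50, 24)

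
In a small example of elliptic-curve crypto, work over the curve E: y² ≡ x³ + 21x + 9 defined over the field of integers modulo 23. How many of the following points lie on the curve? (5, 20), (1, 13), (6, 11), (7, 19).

4

(5, 20): 20² ≡ 9, rhs ≡ 9 → on.
(1, 13): 13² ≡ 8, rhs ≡ 8 → on.
(6, 11): 11² ≡ 6, rhs ≡ 6 → on.
(7, 19): 19² ≡ 16, rhs ≡ 16 → on.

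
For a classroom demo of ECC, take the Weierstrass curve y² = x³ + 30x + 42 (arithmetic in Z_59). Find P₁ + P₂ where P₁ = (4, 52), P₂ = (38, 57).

(43, 3)

(4, 52) + (38, 57). λ = (57 - 52)/(38 - 4) ≡ 5/34 mod 59. 34⁻¹ ≡ 33 (mod 59) since 34·33 = 1122 ≡ 1, so λ ≡ 47.
  x = λ² - 4 - 38 = 2209 - 42 ≡ 43; y = λ·(4 - 43) - 52 ≡ 3. → (43, 3)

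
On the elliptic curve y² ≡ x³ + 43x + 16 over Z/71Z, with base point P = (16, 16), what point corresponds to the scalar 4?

(5, 1)

Repeated addition: build up to 4P.
2P: tangent at (16, 16): λ = (3·16² + 43)/(2·16) ≡ 30/32. 32⁻¹ ≡ 20 (mod 71), so λ ≡ 30·20 ≡ 32.
  x = λ² - 16 - 16 = 1024 - 32 ≡ 69; y = λ·(16 - 69) - 16 ≡ 63. → (69, 63)
3P: (69, 63) + (16, 16). λ = (16 - 63)/(16 - 69) ≡ 24/18 mod 71. 18⁻¹ ≡ 4 (mod 71), so λ ≡ 25.
  x = λ² - 69 - 16 = 625 - 85 ≡ 43; y = λ·(69 - 43) - 63 ≡ 19. → (43, 19)
4P: (43, 19) + (16, 16). λ = (16 - 19)/(16 - 43) ≡ 68/44 mod 71. 44⁻¹ ≡ 21 (mod 71), so λ ≡ 8.
  x = λ² - 43 - 16 = 64 - 59 ≡ 5; y = λ·(43 - 5) - 19 ≡ 1. → (5, 1)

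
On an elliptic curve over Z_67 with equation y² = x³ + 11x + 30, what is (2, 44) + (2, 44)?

tangent at (2, 44): λ = (3·2² + 11)/(2·44) ≡ 23/21. 21⁻¹ ≡ 16 (mod 67) since 21·16 = 336 ≡ 1, so λ ≡ 23·16 ≡ 33.
  x = λ² - 2 - 2 = 1089 - 4 ≡ 13; y = λ·(2 - 13) - 44 ≡ 62. → (13, 62)

(13, 62)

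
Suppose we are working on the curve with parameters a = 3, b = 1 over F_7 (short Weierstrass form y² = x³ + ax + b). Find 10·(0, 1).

(4, 0)

Write G = (0, 1).
Double-and-add on 10 = (1010)₂. Start with G = (0, 1) for the leading 1-bit.
double: tangent at (0, 1): λ = (3·0² + 3)/(2·1) ≡ 3/2. 2⁻¹ ≡ 4 (mod 7), so λ ≡ 3·4 ≡ 5.
  x = λ² - 0 - 0 = 25 - 0 ≡ 4; y = λ·(0 - 4) - 1 ≡ 0. → (4, 0)
double: (4, 0) + (4, 0): same x and y₁ ≡ -y₂, so the sum is ∞.
add G: ∞ + (0, 1) = (0, 1) (identity).
double: tangent at (0, 1): λ = (3·0² + 3)/(2·1) ≡ 3/2. 2⁻¹ ≡ 4 (mod 7), so λ ≡ 3·4 ≡ 5.
  x = λ² - 0 - 0 = 25 - 0 ≡ 4; y = λ·(0 - 4) - 1 ≡ 0. → (4, 0)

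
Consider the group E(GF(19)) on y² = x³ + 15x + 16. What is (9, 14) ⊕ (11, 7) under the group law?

(9, 14) + (11, 7). λ = (7 - 14)/(11 - 9) ≡ 12/2 mod 19. 2⁻¹ ≡ 10 (mod 19) since 2·10 = 20 ≡ 1, so λ ≡ 6.
  x = λ² - 9 - 11 = 36 - 20 ≡ 16; y = λ·(9 - 16) - 14 ≡ 1. → (16, 1)

(16, 1)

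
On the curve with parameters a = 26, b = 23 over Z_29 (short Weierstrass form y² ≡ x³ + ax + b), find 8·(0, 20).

O

Write Q = (0, 20).
Double-and-add on 8 = (1000)₂. Start with Q = (0, 20) for the leading 1-bit.
double: tangent at (0, 20): λ = (3·0² + 26)/(2·20) ≡ 26/11. 11⁻¹ ≡ 8 (mod 29), so λ ≡ 26·8 ≡ 5.
  x = λ² - 0 - 0 = 25 - 0 ≡ 25; y = λ·(0 - 25) - 20 ≡ 0. → (25, 0)
double: (25, 0) + (25, 0): same x and y₁ ≡ -y₂, so the sum is O.
double: O + O = O (identity).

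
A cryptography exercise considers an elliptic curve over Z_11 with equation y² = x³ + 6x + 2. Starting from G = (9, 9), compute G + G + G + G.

Repeated addition: build up to 4G.
2G: tangent at (9, 9): λ = (3·9² + 6)/(2·9) ≡ 7/7. 7⁻¹ ≡ 8 (mod 11), so λ ≡ 7·8 ≡ 1.
  x = λ² - 9 - 9 = 1 - 18 ≡ 5; y = λ·(9 - 5) - 9 ≡ 6. → (5, 6)
3G: (5, 6) + (9, 9). λ = (9 - 6)/(9 - 5) ≡ 3/4 mod 11. 4⁻¹ ≡ 3 (mod 11), so λ ≡ 9.
  x = λ² - 5 - 9 = 81 - 14 ≡ 1; y = λ·(5 - 1) - 6 ≡ 8. → (1, 8)
4G: (1, 8) + (9, 9). λ = (9 - 8)/(9 - 1) ≡ 1/8 mod 11. 8⁻¹ ≡ 7 (mod 11), so λ ≡ 7.
  x = λ² - 1 - 9 = 49 - 10 ≡ 6; y = λ·(1 - 6) - 8 ≡ 1. → (6, 1)

(6, 1)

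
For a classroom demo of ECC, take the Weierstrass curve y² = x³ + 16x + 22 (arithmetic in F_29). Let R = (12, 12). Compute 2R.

tangent at (12, 12): λ = (3·12² + 16)/(2·12) ≡ 13/24. 24⁻¹ ≡ 23 (mod 29), so λ ≡ 13·23 ≡ 9.
  x = λ² - 12 - 12 = 81 - 24 ≡ 28; y = λ·(12 - 28) - 12 ≡ 18. → (28, 18)

(28, 18)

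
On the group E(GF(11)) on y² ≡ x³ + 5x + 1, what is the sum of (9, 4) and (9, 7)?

O

The two points share x = 9 and their y-coordinates satisfy 4 + 7 ≡ 0 (mod 11), so they are inverses. Their sum is the point at infinity.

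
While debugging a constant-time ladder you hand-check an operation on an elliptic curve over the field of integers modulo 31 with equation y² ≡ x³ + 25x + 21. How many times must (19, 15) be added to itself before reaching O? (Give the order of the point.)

11

2P: tangent at (19, 15): λ = (3·19² + 25)/(2·15) ≡ 23/30. 30⁻¹ ≡ 30 (mod 31), so λ ≡ 23·30 ≡ 8.
  x = λ² - 19 - 19 = 64 - 38 ≡ 26; y = λ·(19 - 26) - 15 ≡ 22. → (26, 22)
3P: (26, 22) + (19, 15). λ = (15 - 22)/(19 - 26) ≡ 24/24 mod 31. 24⁻¹ ≡ 22 (mod 31), so λ ≡ 1.
  x = λ² - 26 - 19 = 1 - 45 ≡ 18; y = λ·(26 - 18) - 22 ≡ 17. → (18, 17)
4P: (18, 17) + (19, 15). λ = (15 - 17)/(19 - 18) ≡ 29/1 mod 31. 1⁻¹ ≡ 1 (mod 31) since 1·1 = 1 ≡ 1, so λ ≡ 29.
  x = λ² - 18 - 19 = 841 - 37 ≡ 29; y = λ·(18 - 29) - 17 ≡ 5. → (29, 5)
5P: (29, 5) + (19, 15). λ = (15 - 5)/(19 - 29) ≡ 10/21 mod 31. 21⁻¹ ≡ 3 (mod 31), so λ ≡ 30.
  x = λ² - 29 - 19 = 900 - 48 ≡ 15; y = λ·(29 - 15) - 5 ≡ 12. → (15, 12)
6P: (15, 12) + (19, 15). λ = (15 - 12)/(19 - 15) ≡ 3/4 mod 31. 4⁻¹ ≡ 8 (mod 31), so λ ≡ 24.
  x = λ² - 15 - 19 = 576 - 34 ≡ 15; y = λ·(15 - 15) - 12 ≡ 19. → (15, 19)
7P: (15, 19) + (19, 15). λ = (15 - 19)/(19 - 15) ≡ 27/4 mod 31. 4⁻¹ ≡ 8 (mod 31), so λ ≡ 30.
  x = λ² - 15 - 19 = 900 - 34 ≡ 29; y = λ·(15 - 29) - 19 ≡ 26. → (29, 26)
8P: (29, 26) + (19, 15). λ = (15 - 26)/(19 - 29) ≡ 20/21 mod 31. 21⁻¹ ≡ 3 (mod 31) since 21·3 = 63 ≡ 1, so λ ≡ 29.
  x = λ² - 29 - 19 = 841 - 48 ≡ 18; y = λ·(29 - 18) - 26 ≡ 14. → (18, 14)
9P: (18, 14) + (19, 15). λ = (15 - 14)/(19 - 18) ≡ 1/1 mod 31. 1⁻¹ ≡ 1 (mod 31), so λ ≡ 1.
  x = λ² - 18 - 19 = 1 - 37 ≡ 26; y = λ·(18 - 26) - 14 ≡ 9. → (26, 9)
10P: (26, 9) + (19, 15). λ = (15 - 9)/(19 - 26) ≡ 6/24 mod 31. 24⁻¹ ≡ 22 (mod 31), so λ ≡ 8.
  x = λ² - 26 - 19 = 64 - 45 ≡ 19; y = λ·(26 - 19) - 9 ≡ 16. → (19, 16)
11P: (19, 16) + (19, 15): same x and y₁ ≡ -y₂, so the sum is O.
11P = O, so the order is 11.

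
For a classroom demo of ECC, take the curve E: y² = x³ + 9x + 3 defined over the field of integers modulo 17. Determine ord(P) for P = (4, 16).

2P: tangent at (4, 16): λ = (3·4² + 9)/(2·16) ≡ 6/15. 15⁻¹ ≡ 8 (mod 17), so λ ≡ 6·8 ≡ 14.
  x = λ² - 4 - 4 = 196 - 8 ≡ 1; y = λ·(4 - 1) - 16 ≡ 9. → (1, 9)
3P: (1, 9) + (4, 16). λ = (16 - 9)/(4 - 1) ≡ 7/3 mod 17. 3⁻¹ ≡ 6 (mod 17), so λ ≡ 8.
  x = λ² - 1 - 4 = 64 - 5 ≡ 8; y = λ·(1 - 8) - 9 ≡ 3. → (8, 3)
4P: (8, 3) + (4, 16). λ = (16 - 3)/(4 - 8) ≡ 13/13 mod 17. 13⁻¹ ≡ 4 (mod 17), so λ ≡ 1.
  x = λ² - 8 - 4 = 1 - 12 ≡ 6; y = λ·(8 - 6) - 3 ≡ 16. → (6, 16)
5P: (6, 16) + (4, 16). λ = (16 - 16)/(4 - 6) ≡ 0/15 mod 17. 15⁻¹ ≡ 8 (mod 17) since 15·8 = 120 ≡ 1, so λ ≡ 0.
  x = λ² - 6 - 4 = 0 - 10 ≡ 7; y = λ·(6 - 7) - 16 ≡ 1. → (7, 1)
6P: (7, 1) + (4, 16). λ = (16 - 1)/(4 - 7) ≡ 15/14 mod 17. 14⁻¹ ≡ 11 (mod 17), so λ ≡ 12.
  x = λ² - 7 - 4 = 144 - 11 ≡ 14; y = λ·(7 - 14) - 1 ≡ 0. → (14, 0)
7P: (14, 0) + (4, 16). λ = (16 - 0)/(4 - 14) ≡ 16/7 mod 17. 7⁻¹ ≡ 5 (mod 17), so λ ≡ 12.
  x = λ² - 14 - 4 = 144 - 18 ≡ 7; y = λ·(14 - 7) - 0 ≡ 16. → (7, 16)
8P: (7, 16) + (4, 16). λ = (16 - 16)/(4 - 7) ≡ 0/14 mod 17. 14⁻¹ ≡ 11 (mod 17), so λ ≡ 0.
  x = λ² - 7 - 4 = 0 - 11 ≡ 6; y = λ·(7 - 6) - 16 ≡ 1. → (6, 1)
9P: (6, 1) + (4, 16). λ = (16 - 1)/(4 - 6) ≡ 15/15 mod 17. 15⁻¹ ≡ 8 (mod 17) since 15·8 = 120 ≡ 1, so λ ≡ 1.
  x = λ² - 6 - 4 = 1 - 10 ≡ 8; y = λ·(6 - 8) - 1 ≡ 14. → (8, 14)
10P: (8, 14) + (4, 16). λ = (16 - 14)/(4 - 8) ≡ 2/13 mod 17. 13⁻¹ ≡ 4 (mod 17), so λ ≡ 8.
  x = λ² - 8 - 4 = 64 - 12 ≡ 1; y = λ·(8 - 1) - 14 ≡ 8. → (1, 8)
11P: (1, 8) + (4, 16). λ = (16 - 8)/(4 - 1) ≡ 8/3 mod 17. 3⁻¹ ≡ 6 (mod 17), so λ ≡ 14.
  x = λ² - 1 - 4 = 196 - 5 ≡ 4; y = λ·(1 - 4) - 8 ≡ 1. → (4, 1)
12P: (4, 1) + (4, 16): same x and y₁ ≡ -y₂, so the sum is O.
12P = O, so the order is 12.

12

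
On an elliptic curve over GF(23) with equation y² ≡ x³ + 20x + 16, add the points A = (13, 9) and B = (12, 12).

(13, 9) + (12, 12). λ = (12 - 9)/(12 - 13) ≡ 3/22 mod 23. 22⁻¹ ≡ 22 (mod 23), so λ ≡ 20.
  x = λ² - 13 - 12 = 400 - 25 ≡ 7; y = λ·(13 - 7) - 9 ≡ 19. → (7, 19)

(7, 19)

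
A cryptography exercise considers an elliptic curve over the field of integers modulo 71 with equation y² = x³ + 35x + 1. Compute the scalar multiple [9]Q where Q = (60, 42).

Repeated addition: build up to 9Q.
2Q: tangent at (60, 42): λ = (3·60² + 35)/(2·42) ≡ 43/13. 13⁻¹ ≡ 11 (mod 71), so λ ≡ 43·11 ≡ 47.
  x = λ² - 60 - 60 = 2209 - 120 ≡ 30; y = λ·(60 - 30) - 42 ≡ 19. → (30, 19)
3Q: (30, 19) + (60, 42). λ = (42 - 19)/(60 - 30) ≡ 23/30 mod 71. 30⁻¹ ≡ 45 (mod 71) since 30·45 = 1350 ≡ 1, so λ ≡ 41.
  x = λ² - 30 - 60 = 1681 - 90 ≡ 29; y = λ·(30 - 29) - 19 ≡ 22. → (29, 22)
4Q: (29, 22) + (60, 42). λ = (42 - 22)/(60 - 29) ≡ 20/31 mod 71. 31⁻¹ ≡ 55 (mod 71), so λ ≡ 35.
  x = λ² - 29 - 60 = 1225 - 89 ≡ 0; y = λ·(29 - 0) - 22 ≡ 70. → (0, 70)
5Q: (0, 70) + (60, 42). λ = (42 - 70)/(60 - 0) ≡ 43/60 mod 71. 60⁻¹ ≡ 58 (mod 71), so λ ≡ 9.
  x = λ² - 0 - 60 = 81 - 60 ≡ 21; y = λ·(0 - 21) - 70 ≡ 25. → (21, 25)
6Q: (21, 25) + (60, 42). λ = (42 - 25)/(60 - 21) ≡ 17/39 mod 71. 39⁻¹ ≡ 51 (mod 71), so λ ≡ 15.
  x = λ² - 21 - 60 = 225 - 81 ≡ 2; y = λ·(21 - 2) - 25 ≡ 47. → (2, 47)
7Q: (2, 47) + (60, 42). λ = (42 - 47)/(60 - 2) ≡ 66/58 mod 71. 58⁻¹ ≡ 60 (mod 71) since 58·60 = 3480 ≡ 1, so λ ≡ 55.
  x = λ² - 2 - 60 = 3025 - 62 ≡ 52; y = λ·(2 - 52) - 47 ≡ 43. → (52, 43)
8Q: (52, 43) + (60, 42). λ = (42 - 43)/(60 - 52) ≡ 70/8 mod 71. 8⁻¹ ≡ 9 (mod 71) since 8·9 = 72 ≡ 1, so λ ≡ 62.
  x = λ² - 52 - 60 = 3844 - 112 ≡ 40; y = λ·(52 - 40) - 43 ≡ 62. → (40, 62)
9Q: (40, 62) + (60, 42). λ = (42 - 62)/(60 - 40) ≡ 51/20 mod 71. 20⁻¹ ≡ 32 (mod 71), so λ ≡ 70.
  x = λ² - 40 - 60 = 4900 - 100 ≡ 43; y = λ·(40 - 43) - 62 ≡ 12. → (43, 12)

(43, 12)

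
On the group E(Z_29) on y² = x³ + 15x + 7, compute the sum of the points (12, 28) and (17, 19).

(12, 28) + (17, 19). λ = (19 - 28)/(17 - 12) ≡ 20/5 mod 29. 5⁻¹ ≡ 6 (mod 29) since 5·6 = 30 ≡ 1, so λ ≡ 4.
  x = λ² - 12 - 17 = 16 - 29 ≡ 16; y = λ·(12 - 16) - 28 ≡ 14. → (16, 14)

(16, 14)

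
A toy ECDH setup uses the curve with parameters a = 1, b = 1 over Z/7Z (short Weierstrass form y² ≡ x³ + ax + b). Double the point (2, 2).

(0, 1)

tangent at (2, 2): λ = (3·2² + 1)/(2·2) ≡ 6/4. 4⁻¹ ≡ 2 (mod 7) since 4·2 = 8 ≡ 1, so λ ≡ 6·2 ≡ 5.
  x = λ² - 2 - 2 = 25 - 4 ≡ 0; y = λ·(2 - 0) - 2 ≡ 1. → (0, 1)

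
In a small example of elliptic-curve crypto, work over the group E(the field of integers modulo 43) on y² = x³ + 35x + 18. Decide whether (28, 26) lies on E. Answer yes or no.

yes

y² = 26² ≡ 31; x³ + 35x + 18 = 22950 ≡ 31 (mod 43). 31 = 31.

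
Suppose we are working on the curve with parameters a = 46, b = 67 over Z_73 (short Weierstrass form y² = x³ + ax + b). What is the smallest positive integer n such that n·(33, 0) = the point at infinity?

2

2P: (33, 0) + (33, 0): same x and y₁ ≡ -y₂, so the sum is the point at infinity.
2P = the point at infinity, so the order is 2.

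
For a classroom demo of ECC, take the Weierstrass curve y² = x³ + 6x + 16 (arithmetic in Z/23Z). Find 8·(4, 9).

O

Write P = (4, 9).
Double-and-add on 8 = (1000)₂. Start with P = (4, 9) for the leading 1-bit.
double: tangent at (4, 9): λ = (3·4² + 6)/(2·9) ≡ 8/18. 18⁻¹ ≡ 9 (mod 23), so λ ≡ 8·9 ≡ 3.
  x = λ² - 4 - 4 = 9 - 8 ≡ 1; y = λ·(4 - 1) - 9 ≡ 0. → (1, 0)
double: (1, 0) + (1, 0): same x and y₁ ≡ -y₂, so the sum is O.
double: O + O = O (identity).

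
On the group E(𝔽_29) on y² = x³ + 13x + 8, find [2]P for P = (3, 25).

(19, 26)

tangent at (3, 25): λ = (3·3² + 13)/(2·25) ≡ 11/21. 21⁻¹ ≡ 18 (mod 29) since 21·18 = 378 ≡ 1, so λ ≡ 11·18 ≡ 24.
  x = λ² - 3 - 3 = 576 - 6 ≡ 19; y = λ·(3 - 19) - 25 ≡ 26. → (19, 26)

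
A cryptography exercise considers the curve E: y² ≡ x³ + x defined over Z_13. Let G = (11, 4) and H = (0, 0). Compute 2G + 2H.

(4, 9)

First 2G:
Repeated addition: build up to 2G.
2G: tangent at (11, 4): λ = (3·11² + 1)/(2·4) ≡ 0/8. 8⁻¹ ≡ 5 (mod 13), so λ ≡ 0·5 ≡ 0.
  x = λ² - 11 - 11 = 0 - 22 ≡ 4; y = λ·(11 - 4) - 4 ≡ 9. → (4, 9)
2G = (4, 9).
Next 2H:
Repeated addition: build up to 2H.
2H: (0, 0) + (0, 0): same x and y₁ ≡ -y₂, so the sum is O.
2H = O.
Finally 2G + 2H:
(4, 9) + O = (4, 9) (identity).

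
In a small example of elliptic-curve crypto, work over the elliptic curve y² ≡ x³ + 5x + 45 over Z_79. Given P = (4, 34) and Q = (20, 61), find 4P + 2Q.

First 4P:
Repeated addition: build up to 4P.
2P: tangent at (4, 34): λ = (3·4² + 5)/(2·34) ≡ 53/68. 68⁻¹ ≡ 43 (mod 79) since 68·43 = 2924 ≡ 1, so λ ≡ 53·43 ≡ 67.
  x = λ² - 4 - 4 = 4489 - 8 ≡ 57; y = λ·(4 - 57) - 34 ≡ 49. → (57, 49)
3P: (57, 49) + (4, 34). λ = (34 - 49)/(4 - 57) ≡ 64/26 mod 79. 26⁻¹ ≡ 76 (mod 79), so λ ≡ 45.
  x = λ² - 57 - 4 = 2025 - 61 ≡ 68; y = λ·(57 - 68) - 49 ≡ 9. → (68, 9)
4P: (68, 9) + (4, 34). λ = (34 - 9)/(4 - 68) ≡ 25/15 mod 79. 15⁻¹ ≡ 58 (mod 79), so λ ≡ 28.
  x = λ² - 68 - 4 = 784 - 72 ≡ 1; y = λ·(68 - 1) - 9 ≡ 50. → (1, 50)
4P = (1, 50).
Next 2Q:
Repeated addition: build up to 2Q.
2Q: tangent at (20, 61): λ = (3·20² + 5)/(2·61) ≡ 20/43. 43⁻¹ ≡ 68 (mod 79), so λ ≡ 20·68 ≡ 17.
  x = λ² - 20 - 20 = 289 - 40 ≡ 12; y = λ·(20 - 12) - 61 ≡ 75. → (12, 75)
2Q = (12, 75).
Finally 4P + 2Q:
(1, 50) + (12, 75). λ = (75 - 50)/(12 - 1) ≡ 25/11 mod 79. 11⁻¹ ≡ 36 (mod 79) since 11·36 = 396 ≡ 1, so λ ≡ 31.
  x = λ² - 1 - 12 = 961 - 13 ≡ 0; y = λ·(1 - 0) - 50 ≡ 60. → (0, 60)

(0, 60)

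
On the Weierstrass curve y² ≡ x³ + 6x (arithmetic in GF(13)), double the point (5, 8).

tangent at (5, 8): λ = (3·5² + 6)/(2·8) ≡ 3/3. 3⁻¹ ≡ 9 (mod 13), so λ ≡ 3·9 ≡ 1.
  x = λ² - 5 - 5 = 1 - 10 ≡ 4; y = λ·(5 - 4) - 8 ≡ 6. → (4, 6)

(4, 6)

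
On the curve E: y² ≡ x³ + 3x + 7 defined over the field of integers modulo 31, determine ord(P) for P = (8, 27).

11

2P: tangent at (8, 27): λ = (3·8² + 3)/(2·27) ≡ 9/23. 23⁻¹ ≡ 27 (mod 31), so λ ≡ 9·27 ≡ 26.
  x = λ² - 8 - 8 = 676 - 16 ≡ 9; y = λ·(8 - 9) - 27 ≡ 9. → (9, 9)
3P: (9, 9) + (8, 27). λ = (27 - 9)/(8 - 9) ≡ 18/30 mod 31. 30⁻¹ ≡ 30 (mod 31), so λ ≡ 13.
  x = λ² - 9 - 8 = 169 - 17 ≡ 28; y = λ·(9 - 28) - 9 ≡ 23. → (28, 23)
4P: (28, 23) + (8, 27). λ = (27 - 23)/(8 - 28) ≡ 4/11 mod 31. 11⁻¹ ≡ 17 (mod 31), so λ ≡ 6.
  x = λ² - 28 - 8 = 36 - 36 ≡ 0; y = λ·(28 - 0) - 23 ≡ 21. → (0, 21)
5P: (0, 21) + (8, 27). λ = (27 - 21)/(8 - 0) ≡ 6/8 mod 31. 8⁻¹ ≡ 4 (mod 31) since 8·4 = 32 ≡ 1, so λ ≡ 24.
  x = λ² - 0 - 8 = 576 - 8 ≡ 10; y = λ·(0 - 10) - 21 ≡ 18. → (10, 18)
6P: (10, 18) + (8, 27). λ = (27 - 18)/(8 - 10) ≡ 9/29 mod 31. 29⁻¹ ≡ 15 (mod 31) since 29·15 = 435 ≡ 1, so λ ≡ 11.
  x = λ² - 10 - 8 = 121 - 18 ≡ 10; y = λ·(10 - 10) - 18 ≡ 13. → (10, 13)
7P: (10, 13) + (8, 27). λ = (27 - 13)/(8 - 10) ≡ 14/29 mod 31. 29⁻¹ ≡ 15 (mod 31), so λ ≡ 24.
  x = λ² - 10 - 8 = 576 - 18 ≡ 0; y = λ·(10 - 0) - 13 ≡ 10. → (0, 10)
8P: (0, 10) + (8, 27). λ = (27 - 10)/(8 - 0) ≡ 17/8 mod 31. 8⁻¹ ≡ 4 (mod 31) since 8·4 = 32 ≡ 1, so λ ≡ 6.
  x = λ² - 0 - 8 = 36 - 8 ≡ 28; y = λ·(0 - 28) - 10 ≡ 8. → (28, 8)
9P: (28, 8) + (8, 27). λ = (27 - 8)/(8 - 28) ≡ 19/11 mod 31. 11⁻¹ ≡ 17 (mod 31) since 11·17 = 187 ≡ 1, so λ ≡ 13.
  x = λ² - 28 - 8 = 169 - 36 ≡ 9; y = λ·(28 - 9) - 8 ≡ 22. → (9, 22)
10P: (9, 22) + (8, 27). λ = (27 - 22)/(8 - 9) ≡ 5/30 mod 31. 30⁻¹ ≡ 30 (mod 31), so λ ≡ 26.
  x = λ² - 9 - 8 = 676 - 17 ≡ 8; y = λ·(9 - 8) - 22 ≡ 4. → (8, 4)
11P: (8, 4) + (8, 27): same x and y₁ ≡ -y₂, so the sum is 𝒪.
11P = 𝒪, so the order is 11.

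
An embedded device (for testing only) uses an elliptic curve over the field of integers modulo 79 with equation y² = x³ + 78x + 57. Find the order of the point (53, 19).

2P: tangent at (53, 19): λ = (3·53² + 78)/(2·19) ≡ 52/38. 38⁻¹ ≡ 52 (mod 79) since 38·52 = 1976 ≡ 1, so λ ≡ 52·52 ≡ 18.
  x = λ² - 53 - 53 = 324 - 106 ≡ 60; y = λ·(53 - 60) - 19 ≡ 13. → (60, 13)
3P: (60, 13) + (53, 19). λ = (19 - 13)/(53 - 60) ≡ 6/72 mod 79. 72⁻¹ ≡ 45 (mod 79), so λ ≡ 33.
  x = λ² - 60 - 53 = 1089 - 113 ≡ 28; y = λ·(60 - 28) - 13 ≡ 16. → (28, 16)
4P: (28, 16) + (53, 19). λ = (19 - 16)/(53 - 28) ≡ 3/25 mod 79. 25⁻¹ ≡ 19 (mod 79), so λ ≡ 57.
  x = λ² - 28 - 53 = 3249 - 81 ≡ 8; y = λ·(28 - 8) - 16 ≡ 18. → (8, 18)
5P: (8, 18) + (53, 19). λ = (19 - 18)/(53 - 8) ≡ 1/45 mod 79. 45⁻¹ ≡ 72 (mod 79), so λ ≡ 72.
  x = λ² - 8 - 53 = 5184 - 61 ≡ 67; y = λ·(8 - 67) - 18 ≡ 0. → (67, 0)
6P: (67, 0) + (53, 19). λ = (19 - 0)/(53 - 67) ≡ 19/65 mod 79. 65⁻¹ ≡ 62 (mod 79), so λ ≡ 72.
  x = λ² - 67 - 53 = 5184 - 120 ≡ 8; y = λ·(67 - 8) - 0 ≡ 61. → (8, 61)
7P: (8, 61) + (53, 19). λ = (19 - 61)/(53 - 8) ≡ 37/45 mod 79. 45⁻¹ ≡ 72 (mod 79) since 45·72 = 3240 ≡ 1, so λ ≡ 57.
  x = λ² - 8 - 53 = 3249 - 61 ≡ 28; y = λ·(8 - 28) - 61 ≡ 63. → (28, 63)
8P: (28, 63) + (53, 19). λ = (19 - 63)/(53 - 28) ≡ 35/25 mod 79. 25⁻¹ ≡ 19 (mod 79) since 25·19 = 475 ≡ 1, so λ ≡ 33.
  x = λ² - 28 - 53 = 1089 - 81 ≡ 60; y = λ·(28 - 60) - 63 ≡ 66. → (60, 66)
9P: (60, 66) + (53, 19). λ = (19 - 66)/(53 - 60) ≡ 32/72 mod 79. 72⁻¹ ≡ 45 (mod 79) since 72·45 = 3240 ≡ 1, so λ ≡ 18.
  x = λ² - 60 - 53 = 324 - 113 ≡ 53; y = λ·(60 - 53) - 66 ≡ 60. → (53, 60)
10P: (53, 60) + (53, 19): same x and y₁ ≡ -y₂, so the sum is ∞.
10P = ∞, so the order is 10.

10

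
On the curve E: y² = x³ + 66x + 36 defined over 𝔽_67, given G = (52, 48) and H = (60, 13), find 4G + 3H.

First 4G:
Repeated addition: build up to 4G.
2G: tangent at (52, 48): λ = (3·52² + 66)/(2·48) ≡ 4/29. 29⁻¹ ≡ 37 (mod 67) since 29·37 = 1073 ≡ 1, so λ ≡ 4·37 ≡ 14.
  x = λ² - 52 - 52 = 196 - 104 ≡ 25; y = λ·(52 - 25) - 48 ≡ 62. → (25, 62)
3G: (25, 62) + (52, 48). λ = (48 - 62)/(52 - 25) ≡ 53/27 mod 67. 27⁻¹ ≡ 5 (mod 67), so λ ≡ 64.
  x = λ² - 25 - 52 = 4096 - 77 ≡ 66; y = λ·(25 - 66) - 62 ≡ 61. → (66, 61)
4G: (66, 61) + (52, 48). λ = (48 - 61)/(52 - 66) ≡ 54/53 mod 67. 53⁻¹ ≡ 43 (mod 67), so λ ≡ 44.
  x = λ² - 66 - 52 = 1936 - 118 ≡ 9; y = λ·(66 - 9) - 61 ≡ 35. → (9, 35)
4G = (9, 35).
Next 3H:
Repeated addition: build up to 3H.
2H: tangent at (60, 13): λ = (3·60² + 66)/(2·13) ≡ 12/26. 26⁻¹ ≡ 49 (mod 67) since 26·49 = 1274 ≡ 1, so λ ≡ 12·49 ≡ 52.
  x = λ² - 60 - 60 = 2704 - 120 ≡ 38; y = λ·(60 - 38) - 13 ≡ 59. → (38, 59)
3H: (38, 59) + (60, 13). λ = (13 - 59)/(60 - 38) ≡ 21/22 mod 67. 22⁻¹ ≡ 64 (mod 67) since 22·64 = 1408 ≡ 1, so λ ≡ 4.
  x = λ² - 38 - 60 = 16 - 98 ≡ 52; y = λ·(38 - 52) - 59 ≡ 19. → (52, 19)
3H = (52, 19).
Finally 4G + 3H:
(9, 35) + (52, 19). λ = (19 - 35)/(52 - 9) ≡ 51/43 mod 67. 43⁻¹ ≡ 53 (mod 67), so λ ≡ 23.
  x = λ² - 9 - 52 = 529 - 61 ≡ 66; y = λ·(9 - 66) - 35 ≡ 61. → (66, 61)

(66, 61)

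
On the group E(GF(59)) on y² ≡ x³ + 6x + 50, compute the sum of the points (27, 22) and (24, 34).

(27, 22) + (24, 34). λ = (34 - 22)/(24 - 27) ≡ 12/56 mod 59. 56⁻¹ ≡ 39 (mod 59) since 56·39 = 2184 ≡ 1, so λ ≡ 55.
  x = λ² - 27 - 24 = 3025 - 51 ≡ 24; y = λ·(27 - 24) - 22 ≡ 25. → (24, 25)

(24, 25)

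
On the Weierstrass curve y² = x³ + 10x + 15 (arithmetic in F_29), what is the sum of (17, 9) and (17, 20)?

O

The two points share x = 17 and their y-coordinates satisfy 9 + 20 ≡ 0 (mod 29), so they are inverses. Their sum is O.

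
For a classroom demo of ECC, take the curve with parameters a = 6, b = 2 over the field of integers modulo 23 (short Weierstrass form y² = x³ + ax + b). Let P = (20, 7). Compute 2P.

(22, 8)

tangent at (20, 7): λ = (3·20² + 6)/(2·7) ≡ 10/14. 14⁻¹ ≡ 5 (mod 23), so λ ≡ 10·5 ≡ 4.
  x = λ² - 20 - 20 = 16 - 40 ≡ 22; y = λ·(20 - 22) - 7 ≡ 8. → (22, 8)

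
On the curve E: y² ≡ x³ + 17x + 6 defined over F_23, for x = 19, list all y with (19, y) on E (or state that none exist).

x³ + 17x + 6 = 7188 ≡ 12 (mod 23).
Square roots of 12 mod 23: 9 and 14 (since 9² = 81 ≡ 12).

9, 14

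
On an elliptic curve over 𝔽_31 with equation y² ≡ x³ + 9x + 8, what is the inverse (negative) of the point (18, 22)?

-(18, 22) = (18, -22 mod 31) = (18, 9).

(18, 9)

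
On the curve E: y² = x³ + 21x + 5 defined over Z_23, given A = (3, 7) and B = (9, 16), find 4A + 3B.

First 4A:
Double-and-add on 4 = (100)₂. Start with A = (3, 7) for the leading 1-bit.
double: tangent at (3, 7): λ = (3·3² + 21)/(2·7) ≡ 2/14. 14⁻¹ ≡ 5 (mod 23), so λ ≡ 2·5 ≡ 10.
  x = λ² - 3 - 3 = 100 - 6 ≡ 2; y = λ·(3 - 2) - 7 ≡ 3. → (2, 3)
double: tangent at (2, 3): λ = (3·2² + 21)/(2·3) ≡ 10/6. 6⁻¹ ≡ 4 (mod 23) since 6·4 = 24 ≡ 1, so λ ≡ 10·4 ≡ 17.
  x = λ² - 2 - 2 = 289 - 4 ≡ 9; y = λ·(2 - 9) - 3 ≡ 16. → (9, 16)
4A = (9, 16).
Next 3B:
Repeated addition: build up to 3B.
2B: tangent at (9, 16): λ = (3·9² + 21)/(2·16) ≡ 11/9. 9⁻¹ ≡ 18 (mod 23), so λ ≡ 11·18 ≡ 14.
  x = λ² - 9 - 9 = 196 - 18 ≡ 17; y = λ·(9 - 17) - 16 ≡ 10. → (17, 10)
3B: (17, 10) + (9, 16). λ = (16 - 10)/(9 - 17) ≡ 6/15 mod 23. 15⁻¹ ≡ 20 (mod 23), so λ ≡ 5.
  x = λ² - 17 - 9 = 25 - 26 ≡ 22; y = λ·(17 - 22) - 10 ≡ 11. → (22, 11)
3B = (22, 11).
Finally 4A + 3B:
(9, 16) + (22, 11). λ = (11 - 16)/(22 - 9) ≡ 18/13 mod 23. 13⁻¹ ≡ 16 (mod 23) since 13·16 = 208 ≡ 1, so λ ≡ 12.
  x = λ² - 9 - 22 = 144 - 31 ≡ 21; y = λ·(9 - 21) - 16 ≡ 1. → (21, 1)

(21, 1)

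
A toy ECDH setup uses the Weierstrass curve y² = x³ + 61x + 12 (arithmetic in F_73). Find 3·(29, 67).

(32, 38)

Write G = (29, 67).
Repeated addition: build up to 3G.
2G: tangent at (29, 67): λ = (3·29² + 61)/(2·67) ≡ 29/61. 61⁻¹ ≡ 6 (mod 73) since 61·6 = 366 ≡ 1, so λ ≡ 29·6 ≡ 28.
  x = λ² - 29 - 29 = 784 - 58 ≡ 69; y = λ·(29 - 69) - 67 ≡ 54. → (69, 54)
3G: (69, 54) + (29, 67). λ = (67 - 54)/(29 - 69) ≡ 13/33 mod 73. 33⁻¹ ≡ 31 (mod 73), so λ ≡ 38.
  x = λ² - 69 - 29 = 1444 - 98 ≡ 32; y = λ·(69 - 32) - 54 ≡ 38. → (32, 38)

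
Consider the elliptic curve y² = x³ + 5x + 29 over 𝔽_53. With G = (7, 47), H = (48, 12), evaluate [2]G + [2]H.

(22, 44)

First 2G:
Repeated addition: build up to 2G.
2G: tangent at (7, 47): λ = (3·7² + 5)/(2·47) ≡ 46/41. 41⁻¹ ≡ 22 (mod 53) since 41·22 = 902 ≡ 1, so λ ≡ 46·22 ≡ 5.
  x = λ² - 7 - 7 = 25 - 14 ≡ 11; y = λ·(7 - 11) - 47 ≡ 39. → (11, 39)
2G = (11, 39).
Next 2H:
Repeated addition: build up to 2H.
2H: tangent at (48, 12): λ = (3·48² + 5)/(2·12) ≡ 27/24. 24⁻¹ ≡ 42 (mod 53), so λ ≡ 27·42 ≡ 21.
  x = λ² - 48 - 48 = 441 - 96 ≡ 27; y = λ·(48 - 27) - 12 ≡ 5. → (27, 5)
2H = (27, 5).
Finally 2G + 2H:
(11, 39) + (27, 5). λ = (5 - 39)/(27 - 11) ≡ 19/16 mod 53. 16⁻¹ ≡ 10 (mod 53), so λ ≡ 31.
  x = λ² - 11 - 27 = 961 - 38 ≡ 22; y = λ·(11 - 22) - 39 ≡ 44. → (22, 44)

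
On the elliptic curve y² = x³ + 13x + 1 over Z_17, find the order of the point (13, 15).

2P: tangent at (13, 15): λ = (3·13² + 13)/(2·15) ≡ 10/13. 13⁻¹ ≡ 4 (mod 17), so λ ≡ 10·4 ≡ 6.
  x = λ² - 13 - 13 = 36 - 26 ≡ 10; y = λ·(13 - 10) - 15 ≡ 3. → (10, 3)
3P: (10, 3) + (13, 15). λ = (15 - 3)/(13 - 10) ≡ 12/3 mod 17. 3⁻¹ ≡ 6 (mod 17) since 3·6 = 18 ≡ 1, so λ ≡ 4.
  x = λ² - 10 - 13 = 16 - 23 ≡ 10; y = λ·(10 - 10) - 3 ≡ 14. → (10, 14)
4P: (10, 14) + (13, 15). λ = (15 - 14)/(13 - 10) ≡ 1/3 mod 17. 3⁻¹ ≡ 6 (mod 17) since 3·6 = 18 ≡ 1, so λ ≡ 6.
  x = λ² - 10 - 13 = 36 - 23 ≡ 13; y = λ·(10 - 13) - 14 ≡ 2. → (13, 2)
5P: (13, 2) + (13, 15): same x and y₁ ≡ -y₂, so the sum is the point at infinity.
5P = the point at infinity, so the order is 5.

5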